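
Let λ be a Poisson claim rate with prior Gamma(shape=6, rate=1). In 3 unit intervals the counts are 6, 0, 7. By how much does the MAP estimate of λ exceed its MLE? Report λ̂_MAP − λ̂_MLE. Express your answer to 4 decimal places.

MAP − MLE = 0.1667

Σxᵢ = 13. Posterior is Gamma(19, 4); MAP = (19−1)/4 = 18/4 ≈ 4.50000.
MLE = x̄ = 13/3 ≈ 4.33333.
Difference = 18/4 − 13/3 = 1/6 ≈ 0.1667.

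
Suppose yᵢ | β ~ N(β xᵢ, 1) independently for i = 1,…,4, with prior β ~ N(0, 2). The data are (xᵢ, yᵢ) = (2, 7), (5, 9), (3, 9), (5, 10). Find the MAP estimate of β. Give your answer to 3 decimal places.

β̂_MAP = 2.142

log p(β | y) = −Σ(yᵢ − βxᵢ)²/(2·1) − β²/(2·2) + const.
Setting the derivative to zero: Σxᵢ(yᵢ − βxᵢ)/1 − β/2 = 0, so β = Σxᵢyᵢ / (Σxᵢ² + σ²/τ²).
Σxᵢyᵢ = 2·7 + 5·9 + 3·9 + 5·10 = 136; Σxᵢ² = 63; σ²/τ² = 0.5.
β̂_MAP = 136 / (63 + 0.5) = 136/63.5 ≈ 2.142.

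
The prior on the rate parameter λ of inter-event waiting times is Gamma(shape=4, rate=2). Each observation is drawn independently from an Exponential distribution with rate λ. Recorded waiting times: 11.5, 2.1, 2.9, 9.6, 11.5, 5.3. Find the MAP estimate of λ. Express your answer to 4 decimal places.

λ̂_MAP = 0.2004

The Exponential(rate=λ) likelihood is ∝ λ^n e^(−λΣtᵢ). Here n = 6 and Σtᵢ = 11.5 + 2.1 + 2.9 + 9.6 + 11.5 + 5.3 = 42.9.
Posterior ∝ λ^3e^(−2λ) · λ^6e^(−42.9λ) = λ^9e^(−44.9λ), i.e. Gamma(10, 44.9).
Mode = (a−1)/b = 9/44.9 ≈ 0.2004.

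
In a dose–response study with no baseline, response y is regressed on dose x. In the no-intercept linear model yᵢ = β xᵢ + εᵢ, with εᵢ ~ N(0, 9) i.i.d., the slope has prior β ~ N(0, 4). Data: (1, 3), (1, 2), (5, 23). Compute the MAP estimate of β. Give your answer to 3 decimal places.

β̂_MAP = 4.103

log p(β | y) = −Σ(yᵢ − βxᵢ)²/(2·9) − β²/(2·4) + const.
Setting the derivative to zero: Σxᵢ(yᵢ − βxᵢ)/9 − β/4 = 0, so β = Σxᵢyᵢ / (Σxᵢ² + σ²/τ²).
Σxᵢyᵢ = 1·3 + 1·2 + 5·23 = 120; Σxᵢ² = 27; σ²/τ² = 2.25.
β̂_MAP = 120 / (27 + 2.25) = 120/29.25 ≈ 4.103.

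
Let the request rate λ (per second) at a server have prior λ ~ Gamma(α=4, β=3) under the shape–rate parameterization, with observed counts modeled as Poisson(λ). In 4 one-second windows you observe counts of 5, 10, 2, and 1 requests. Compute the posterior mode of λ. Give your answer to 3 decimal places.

Σxᵢ = 5+10+2+1 = 18, with n = 4.
Posterior ∝ λ^3e^(−3λ) · λ^18e^(−4λ) = λ^21e^(−7λ), i.e. Gamma(shape=22, rate=7).
The mode of a Gamma(a, b) with a ≥ 1 (shape–rate) is (a−1)/b = 21/7 ≈ 3.000.

λ̂_MAP = 3.000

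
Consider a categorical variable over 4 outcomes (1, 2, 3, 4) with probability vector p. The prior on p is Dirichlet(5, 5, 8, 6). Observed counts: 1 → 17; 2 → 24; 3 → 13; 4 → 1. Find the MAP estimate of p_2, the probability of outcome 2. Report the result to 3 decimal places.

The posterior is Dirichlet(αᵢ + nᵢ) = Dirichlet(22, 29, 21, 7).
For a Dirichlet(a₁,…,a_K) with all aᵢ > 1, the mode has j-th component (aⱼ − 1)/(Σaᵢ − K).
Here Σaᵢ = 79 and K = 4, so p_2 = (29 − 1)/(79 − 4) = 28/75 ≈ 0.373.

MAP estimate: 0.373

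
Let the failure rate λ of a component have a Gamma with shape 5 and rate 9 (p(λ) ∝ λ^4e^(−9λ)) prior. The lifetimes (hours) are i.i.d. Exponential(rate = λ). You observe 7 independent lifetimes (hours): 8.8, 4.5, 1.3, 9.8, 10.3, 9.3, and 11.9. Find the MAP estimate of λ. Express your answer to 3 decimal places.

λ̂_MAP = 0.169

The Exponential(rate=λ) likelihood is ∝ λ^n e^(−λΣtᵢ). Here n = 7 and Σtᵢ = 8.8 + 4.5 + 1.3 + 9.8 + 10.3 + 9.3 + 11.9 = 55.9.
Posterior ∝ λ^4e^(−9λ) · λ^7e^(−55.9λ) = λ^11e^(−64.9λ), i.e. Gamma(12, 64.9).
Mode = (a−1)/b = 11/64.9 ≈ 0.169.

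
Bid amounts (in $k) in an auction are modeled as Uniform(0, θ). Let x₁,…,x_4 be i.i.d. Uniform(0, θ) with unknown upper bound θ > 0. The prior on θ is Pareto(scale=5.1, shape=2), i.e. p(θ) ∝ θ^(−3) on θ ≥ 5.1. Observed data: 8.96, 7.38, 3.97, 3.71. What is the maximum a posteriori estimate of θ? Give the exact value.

The Uniform(0, θ) likelihood is θ^(−n) for θ ≥ max(xᵢ), zero otherwise. Here max(xᵢ) = 8.96.
Posterior ∝ θ^(−3) · θ^(−4) = θ^(−7) on θ ≥ max(5.1, 8.96) = 8.96.
This density is strictly decreasing in θ, so the posterior mode lies at the lower boundary of the support.

θ̂_MAP = 8.96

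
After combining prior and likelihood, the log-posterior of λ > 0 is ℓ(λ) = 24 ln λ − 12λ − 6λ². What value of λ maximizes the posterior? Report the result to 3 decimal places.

ℓ'(λ) = 24/λ − 12 − 12λ. Setting this to zero and multiplying by λ: 12λ² + 12λ − 24 = 0.
λ = (−12 + √(12² + 4·12·24)) / (2·12) = (−12 + √1296) / 24 = (−12 + 36)/24 = 1.
ℓ''(λ) = −24/λ² − 12 < 0, confirming a maximum.

λ̂_MAP = 1.000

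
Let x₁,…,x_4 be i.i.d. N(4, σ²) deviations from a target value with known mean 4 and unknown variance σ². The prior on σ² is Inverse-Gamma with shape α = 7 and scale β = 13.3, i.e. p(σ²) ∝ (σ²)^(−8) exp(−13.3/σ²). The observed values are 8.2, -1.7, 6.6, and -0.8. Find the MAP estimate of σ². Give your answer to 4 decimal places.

Sum of squared deviations about the known mean: SS = (8.2−4)² + (-1.7−4)² + (6.6−4)² + (-0.8−4)² = 79.93.
The Normal likelihood contributes (σ²)^(−n/2) exp(−SS/(2σ²)), so the posterior is Inverse-Gamma(α + n/2, β + SS/2) = Inverse-Gamma(9, 53.265).
The mode of Inverse-Gamma(a, b) is b/(a+1) = 53.265/10 ≈ 5.3265.

σ̂²_MAP = 5.3265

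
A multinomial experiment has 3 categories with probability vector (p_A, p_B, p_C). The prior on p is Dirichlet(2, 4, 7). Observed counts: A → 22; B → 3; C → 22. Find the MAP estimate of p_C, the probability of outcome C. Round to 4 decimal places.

MAP estimate of p_C = 0.4912

The posterior is Dirichlet(αᵢ + nᵢ) = Dirichlet(24, 7, 29).
For a Dirichlet(a₁,…,a_K) with all aᵢ > 1, the mode has j-th component (aⱼ − 1)/(Σaᵢ − K).
Here Σaᵢ = 60 and K = 3, so p_C = (29 − 1)/(60 − 3) = 28/57 ≈ 0.4912.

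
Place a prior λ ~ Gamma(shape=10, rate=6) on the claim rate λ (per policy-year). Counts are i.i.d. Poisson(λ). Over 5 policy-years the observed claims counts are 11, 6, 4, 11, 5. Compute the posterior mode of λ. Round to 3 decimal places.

λ̂_MAP = 4.182

Σxᵢ = 11+6+4+11+5 = 37, with n = 5.
Posterior ∝ λ^9e^(−6λ) · λ^37e^(−5λ) = λ^46e^(−11λ), i.e. Gamma(shape=47, rate=11).
The mode of a Gamma(a, b) with a ≥ 1 (shape–rate) is (a−1)/b = 46/11 ≈ 4.182.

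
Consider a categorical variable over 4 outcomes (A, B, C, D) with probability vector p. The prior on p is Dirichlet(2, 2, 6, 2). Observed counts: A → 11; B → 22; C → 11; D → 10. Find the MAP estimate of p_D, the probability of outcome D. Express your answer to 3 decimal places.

The posterior is Dirichlet(αᵢ + nᵢ) = Dirichlet(13, 24, 17, 12).
For a Dirichlet(a₁,…,a_K) with all aᵢ > 1, the mode has j-th component (aⱼ − 1)/(Σaᵢ − K).
Here Σaᵢ = 66 and K = 4, so p_D = (12 − 1)/(66 − 4) = 11/62 ≈ 0.177.

MAP estimate of p_D = 0.177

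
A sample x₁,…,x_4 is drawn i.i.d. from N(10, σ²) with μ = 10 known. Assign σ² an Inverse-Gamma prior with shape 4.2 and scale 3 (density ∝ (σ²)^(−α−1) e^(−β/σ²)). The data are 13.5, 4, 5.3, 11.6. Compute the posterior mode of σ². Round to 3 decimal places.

Sum of squared deviations about the known mean: SS = (13.5−10)² + (4−10)² + (5.3−10)² + (11.6−10)² = 72.9.
The Normal likelihood contributes (σ²)^(−n/2) exp(−SS/(2σ²)), so the posterior is Inverse-Gamma(α + n/2, β + SS/2) = Inverse-Gamma(6.2, 39.45).
The mode of Inverse-Gamma(a, b) is b/(a+1) = 39.45/7.2 ≈ 5.479.

σ̂²_MAP = 5.479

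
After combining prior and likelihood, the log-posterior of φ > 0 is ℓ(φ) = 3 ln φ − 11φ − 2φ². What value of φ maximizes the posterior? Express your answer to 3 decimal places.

φ̂_MAP = 0.250

ℓ'(φ) = 3/φ − 11 − 4φ. Setting this to zero and multiplying by φ: 4φ² + 11φ − 3 = 0.
φ = (−11 + √(11² + 4·4·3)) / (2·4) = (−11 + √169) / 8 = (−11 + 13)/8 = 1/4.
ℓ''(φ) = −3/φ² − 4 < 0, confirming a maximum.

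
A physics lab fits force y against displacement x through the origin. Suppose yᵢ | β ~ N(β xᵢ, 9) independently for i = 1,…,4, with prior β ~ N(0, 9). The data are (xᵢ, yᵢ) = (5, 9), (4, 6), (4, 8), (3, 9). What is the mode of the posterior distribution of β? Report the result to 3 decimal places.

log p(β | y) = −Σ(yᵢ − βxᵢ)²/(2·9) − β²/(2·9) + const.
Setting the derivative to zero: Σxᵢ(yᵢ − βxᵢ)/9 − β/9 = 0, so β = Σxᵢyᵢ / (Σxᵢ² + σ²/τ²).
Σxᵢyᵢ = 5·9 + 4·6 + 4·8 + 3·9 = 128; Σxᵢ² = 66; σ²/τ² = 1.
β̂_MAP = 128 / (66 + 1) = 128/67 ≈ 1.910.

β̂_MAP = 1.910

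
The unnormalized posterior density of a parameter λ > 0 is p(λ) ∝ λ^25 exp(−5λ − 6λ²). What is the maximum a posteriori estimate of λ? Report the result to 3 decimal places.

ℓ'(λ) = 25/λ − 5 − 12λ. Setting this to zero and multiplying by λ: 12λ² + 5λ − 25 = 0.
λ = (−5 + √(5² + 4·12·25)) / (2·12) = (−5 + √1225) / 24 = (−5 + 35)/24 = 5/4.
ℓ''(λ) = −25/λ² − 12 < 0, confirming a maximum.

λ̂_MAP = 1.250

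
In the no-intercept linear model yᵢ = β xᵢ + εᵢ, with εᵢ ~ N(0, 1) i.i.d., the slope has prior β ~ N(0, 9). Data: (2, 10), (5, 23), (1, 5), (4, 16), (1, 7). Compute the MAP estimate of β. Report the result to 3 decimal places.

log p(β | y) = −Σ(yᵢ − βxᵢ)²/(2·1) − β²/(2·9) + const.
Setting the derivative to zero: Σxᵢ(yᵢ − βxᵢ)/1 − β/9 = 0, so β = Σxᵢyᵢ / (Σxᵢ² + σ²/τ²).
Σxᵢyᵢ = 2·10 + 5·23 + 1·5 + 4·16 + 1·7 = 211; Σxᵢ² = 47; σ²/τ² = 1/9.
β̂_MAP = 211 / (47 + 1/9) = 211/(424/9) = 1899/424 ≈ 4.479.

β̂_MAP = 4.479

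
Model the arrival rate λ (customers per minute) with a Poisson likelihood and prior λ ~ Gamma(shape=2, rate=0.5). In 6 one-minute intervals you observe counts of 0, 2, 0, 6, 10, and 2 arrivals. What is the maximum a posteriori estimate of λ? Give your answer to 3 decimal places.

λ̂_MAP = 3.231

Σxᵢ = 0+2+0+6+10+2 = 20, with n = 6.
Posterior ∝ λe^(−0.5λ) · λ^20e^(−6λ) = λ^21e^(−6.5λ), i.e. Gamma(shape=22, rate=6.5).
The mode of a Gamma(a, b) with a ≥ 1 (shape–rate) is (a−1)/b = 21/6.5 ≈ 3.231.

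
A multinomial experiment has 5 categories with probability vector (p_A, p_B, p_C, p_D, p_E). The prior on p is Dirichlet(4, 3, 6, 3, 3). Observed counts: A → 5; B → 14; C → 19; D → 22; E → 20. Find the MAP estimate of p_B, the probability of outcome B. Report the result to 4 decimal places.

The posterior is Dirichlet(αᵢ + nᵢ) = Dirichlet(9, 17, 25, 25, 23).
For a Dirichlet(a₁,…,a_K) with all aᵢ > 1, the mode has j-th component (aⱼ − 1)/(Σaᵢ − K).
Here Σaᵢ = 99 and K = 5, so p_B = (17 − 1)/(99 − 5) = 16/94 ≈ 0.1702.

MAP estimate of p_B = 0.1702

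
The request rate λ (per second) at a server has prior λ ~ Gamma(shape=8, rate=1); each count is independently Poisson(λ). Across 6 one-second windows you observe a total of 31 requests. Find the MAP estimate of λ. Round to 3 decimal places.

λ̂_MAP = 5.429

Σxᵢ = 31, n = 6.
Posterior ∝ λ^7e^(−1λ) · λ^31e^(−6λ) = λ^38e^(−7λ), i.e. Gamma(shape=39, rate=7).
The mode of a Gamma(a, b) with a ≥ 1 (shape–rate) is (a−1)/b = 38/7 ≈ 5.429.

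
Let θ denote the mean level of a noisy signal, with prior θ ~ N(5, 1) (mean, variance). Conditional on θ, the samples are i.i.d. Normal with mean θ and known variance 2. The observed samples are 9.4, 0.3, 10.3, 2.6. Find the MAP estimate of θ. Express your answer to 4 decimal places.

n = 4; x̄ = (9.4 + 0.3 + 10.3 + 2.6)/4 = 22.6/4 = 5.65.
For a Normal prior and Normal likelihood with known variance, the posterior is Normal; its mode equals its mean, the precision-weighted average.
Prior precision 1/σ₀² = 1/1 = 1; data precision n/σ² = 4/2 = 2.
θ̂ = (1·5 + 2·5.65) / (1 + 2) = 16.3/3 = 163/30 ≈ 5.4333.

θ̂_MAP = 5.4333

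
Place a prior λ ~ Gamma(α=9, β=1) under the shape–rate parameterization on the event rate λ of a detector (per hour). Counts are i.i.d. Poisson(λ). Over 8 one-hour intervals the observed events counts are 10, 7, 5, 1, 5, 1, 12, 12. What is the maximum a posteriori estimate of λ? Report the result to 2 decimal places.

Σxᵢ = 10+7+5+1+5+1+12+12 = 53, with n = 8.
Posterior ∝ λ^8e^(−1λ) · λ^53e^(−8λ) = λ^61e^(−9λ), i.e. Gamma(shape=62, rate=9).
The mode of a Gamma(a, b) with a ≥ 1 (shape–rate) is (a−1)/b = 61/9 ≈ 6.78.

λ̂_MAP = 6.78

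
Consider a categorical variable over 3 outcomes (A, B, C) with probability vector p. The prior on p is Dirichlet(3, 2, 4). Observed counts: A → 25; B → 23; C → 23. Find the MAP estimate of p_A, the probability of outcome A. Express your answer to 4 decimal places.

The posterior is Dirichlet(αᵢ + nᵢ) = Dirichlet(28, 25, 27).
For a Dirichlet(a₁,…,a_K) with all aᵢ > 1, the mode has j-th component (aⱼ − 1)/(Σaᵢ − K).
Here Σaᵢ = 80 and K = 3, so p_A = (28 − 1)/(80 − 3) = 27/77 ≈ 0.3506.

MAP estimate of p_A = 0.3506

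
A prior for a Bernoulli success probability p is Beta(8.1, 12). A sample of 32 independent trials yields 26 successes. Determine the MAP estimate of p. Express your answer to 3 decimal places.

Prior: Beta(8.1, 12).
Data: 26 successes in 32 trials. The binomial likelihood contributes p^26(1−p)^6, so the posterior is Beta(8.1+26, 12+6) = Beta(34.1, 18).
For Beta(a, b) with a, b > 1 the mode is (a−1)/(a+b−2) = 33.1/50.1 ≈ 0.661.

p̂_MAP = 0.661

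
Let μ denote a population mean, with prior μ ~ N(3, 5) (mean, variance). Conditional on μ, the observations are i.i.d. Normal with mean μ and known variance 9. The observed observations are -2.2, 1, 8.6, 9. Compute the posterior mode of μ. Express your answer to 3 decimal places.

μ̂_MAP = 3.759

n = 4; x̄ = ((-2.2) + 1 + 8.6 + 9)/4 = 16.4/4 = 4.1.
For a Normal prior and Normal likelihood with known variance, the posterior is Normal; its mode equals its mean, the precision-weighted average.
Prior precision 1/σ₀² = 1/5 = 0.2; data precision n/σ² = 4/9.
μ̂ = (0.2·3 + (4/9)·4.1) / (0.2 + 4/9) = (109/45)/(29/45) = 109/29 ≈ 3.759.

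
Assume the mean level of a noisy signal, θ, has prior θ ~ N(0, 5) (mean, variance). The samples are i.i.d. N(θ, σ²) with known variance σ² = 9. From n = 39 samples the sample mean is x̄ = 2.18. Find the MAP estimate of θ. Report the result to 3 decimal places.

θ̂_MAP = 2.084

n = 39, x̄ = 2.18.
For a Normal prior and Normal likelihood with known variance, the posterior is Normal; its mode equals its mean, the precision-weighted average.
Prior precision 1/σ₀² = 1/5 = 0.2; data precision n/σ² = 39/9 = 13/3.
θ̂ = (0.2·0 + (13/3)·2.18) / (0.2 + 13/3) = (1417/150)/(68/15) = 1417/680 ≈ 2.084.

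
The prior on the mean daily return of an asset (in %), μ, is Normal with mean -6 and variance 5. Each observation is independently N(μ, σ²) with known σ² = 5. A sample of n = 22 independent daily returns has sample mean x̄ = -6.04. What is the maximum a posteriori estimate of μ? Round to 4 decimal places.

n = 22, x̄ = -6.04.
For a Normal prior and Normal likelihood with known variance, the posterior is Normal; its mode equals its mean, the precision-weighted average.
Prior precision 1/σ₀² = 1/5 = 0.2; data precision n/σ² = 22/5 = 4.4.
μ̂ = (0.2·(-6) + 4.4·(-6.04)) / (0.2 + 4.4) = (-27.776)/4.6 = -3472/575 ≈ -6.0383.

μ̂_MAP = -6.0383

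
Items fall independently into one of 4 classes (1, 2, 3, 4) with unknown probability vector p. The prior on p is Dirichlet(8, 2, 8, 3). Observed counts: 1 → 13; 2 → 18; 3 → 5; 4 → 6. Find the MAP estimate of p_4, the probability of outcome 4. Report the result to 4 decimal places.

The posterior is Dirichlet(αᵢ + nᵢ) = Dirichlet(21, 20, 13, 9).
For a Dirichlet(a₁,…,a_K) with all aᵢ > 1, the mode has j-th component (aⱼ − 1)/(Σaᵢ − K).
Here Σaᵢ = 63 and K = 4, so p_4 = (9 − 1)/(63 − 4) = 8/59 ≈ 0.1356.

MAP estimate: 0.1356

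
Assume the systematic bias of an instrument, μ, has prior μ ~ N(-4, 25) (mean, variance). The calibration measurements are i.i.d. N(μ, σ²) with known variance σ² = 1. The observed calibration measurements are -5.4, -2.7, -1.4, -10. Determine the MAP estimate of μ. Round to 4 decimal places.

μ̂_MAP = -4.8663

n = 4; x̄ = ((-5.4) + (-2.7) + (-1.4) + (-10))/4 = -19.5/4 = -4.875.
For a Normal prior and Normal likelihood with known variance, the posterior is Normal; its mode equals its mean, the precision-weighted average.
Prior precision 1/σ₀² = 1/25 = 0.04; data precision n/σ² = 4/1 = 4.
μ̂ = (0.04·(-4) + 4·(-4.875)) / (0.04 + 4) = (-19.66)/4.04 = -983/202 ≈ -4.8663.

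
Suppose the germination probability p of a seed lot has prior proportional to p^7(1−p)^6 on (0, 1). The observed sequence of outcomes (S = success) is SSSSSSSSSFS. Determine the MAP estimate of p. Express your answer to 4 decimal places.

The prior density ∝ p^7(1−p)^6 is the kernel of Beta(8, 7).
Data: 10 successes in 11 trials (from the sequence). The binomial likelihood contributes p^10(1−p)^1, so the posterior is Beta(8+10, 7+1) = Beta(18, 8).
For Beta(a, b) with a, b > 1 the mode is (a−1)/(a+b−2) = 17/24 ≈ 0.7083.

p̂_MAP = 0.7083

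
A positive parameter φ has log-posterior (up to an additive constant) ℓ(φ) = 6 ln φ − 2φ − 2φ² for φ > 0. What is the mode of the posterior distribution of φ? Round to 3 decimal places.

φ̂_MAP = 1.000

ℓ'(φ) = 6/φ − 2 − 4φ. Setting this to zero and multiplying by φ: 4φ² + 2φ − 6 = 0.
φ = (−2 + √(2² + 4·4·6)) / (2·4) = (−2 + √100) / 8 = (−2 + 10)/8 = 1.
ℓ''(φ) = −6/φ² − 4 < 0, confirming a maximum.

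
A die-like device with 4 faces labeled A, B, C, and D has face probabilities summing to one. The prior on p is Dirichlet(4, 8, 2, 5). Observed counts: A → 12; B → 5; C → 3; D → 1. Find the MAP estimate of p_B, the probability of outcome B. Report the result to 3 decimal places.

The posterior is Dirichlet(αᵢ + nᵢ) = Dirichlet(16, 13, 5, 6).
For a Dirichlet(a₁,…,a_K) with all aᵢ > 1, the mode has j-th component (aⱼ − 1)/(Σaᵢ − K).
Here Σaᵢ = 40 and K = 4, so p_B = (13 − 1)/(40 − 4) = 12/36 ≈ 0.333.

MAP estimate of p_B = 0.333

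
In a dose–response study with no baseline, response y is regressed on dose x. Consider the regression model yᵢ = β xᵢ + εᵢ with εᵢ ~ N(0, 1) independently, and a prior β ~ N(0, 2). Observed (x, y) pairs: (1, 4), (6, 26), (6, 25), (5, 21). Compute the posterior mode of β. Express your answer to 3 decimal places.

β̂_MAP = 4.213

log p(β | y) = −Σ(yᵢ − βxᵢ)²/(2·1) − β²/(2·2) + const.
Setting the derivative to zero: Σxᵢ(yᵢ − βxᵢ)/1 − β/2 = 0, so β = Σxᵢyᵢ / (Σxᵢ² + σ²/τ²).
Σxᵢyᵢ = 1·4 + 6·26 + 6·25 + 5·21 = 415; Σxᵢ² = 98; σ²/τ² = 0.5.
β̂_MAP = 415 / (98 + 0.5) = 415/98.5 ≈ 4.213.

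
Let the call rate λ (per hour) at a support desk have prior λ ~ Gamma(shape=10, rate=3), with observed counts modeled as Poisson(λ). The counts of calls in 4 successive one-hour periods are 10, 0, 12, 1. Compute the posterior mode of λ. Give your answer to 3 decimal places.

λ̂_MAP = 4.571

Σxᵢ = 10+0+12+1 = 23, with n = 4.
Posterior ∝ λ^9e^(−3λ) · λ^23e^(−4λ) = λ^32e^(−7λ), i.e. Gamma(shape=33, rate=7).
The mode of a Gamma(a, b) with a ≥ 1 (shape–rate) is (a−1)/b = 32/7 ≈ 4.571.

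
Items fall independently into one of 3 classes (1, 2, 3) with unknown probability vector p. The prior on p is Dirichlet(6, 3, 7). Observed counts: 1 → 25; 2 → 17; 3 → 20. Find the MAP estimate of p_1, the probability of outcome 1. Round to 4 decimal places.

MAP estimate: 0.4000

The posterior is Dirichlet(αᵢ + nᵢ) = Dirichlet(31, 20, 27).
For a Dirichlet(a₁,…,a_K) with all aᵢ > 1, the mode has j-th component (aⱼ − 1)/(Σaᵢ − K).
Here Σaᵢ = 78 and K = 3, so p_1 = (31 − 1)/(78 − 3) = 30/75 ≈ 0.4000.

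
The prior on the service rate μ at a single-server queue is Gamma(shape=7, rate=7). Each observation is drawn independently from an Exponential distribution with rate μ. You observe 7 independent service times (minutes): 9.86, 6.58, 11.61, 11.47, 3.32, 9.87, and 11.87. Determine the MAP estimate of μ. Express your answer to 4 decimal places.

μ̂_MAP = 0.1816

The Exponential(rate=μ) likelihood is ∝ μ^n e^(−μΣtᵢ). Here n = 7 and Σtᵢ = 9.86 + 6.58 + 11.61 + 11.47 + 3.32 + 9.87 + 11.87 = 64.58.
Posterior ∝ μ^6e^(−7μ) · μ^7e^(−64.58μ) = μ^13e^(−71.58μ), i.e. Gamma(14, 71.58).
Mode = (a−1)/b = 13/71.58 ≈ 0.1816.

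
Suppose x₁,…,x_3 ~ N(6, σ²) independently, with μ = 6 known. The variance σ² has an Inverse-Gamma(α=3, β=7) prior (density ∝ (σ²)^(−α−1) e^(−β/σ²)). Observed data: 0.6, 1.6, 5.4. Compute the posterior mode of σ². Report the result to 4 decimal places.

Sum of squared deviations about the known mean: SS = (0.6−6)² + (1.6−6)² + (5.4−6)² = 48.88.
The Normal likelihood contributes (σ²)^(−n/2) exp(−SS/(2σ²)), so the posterior is Inverse-Gamma(α + n/2, β + SS/2) = Inverse-Gamma(4.5, 31.44).
The mode of Inverse-Gamma(a, b) is b/(a+1) = 31.44/5.5 ≈ 5.7164.

σ̂²_MAP = 5.7164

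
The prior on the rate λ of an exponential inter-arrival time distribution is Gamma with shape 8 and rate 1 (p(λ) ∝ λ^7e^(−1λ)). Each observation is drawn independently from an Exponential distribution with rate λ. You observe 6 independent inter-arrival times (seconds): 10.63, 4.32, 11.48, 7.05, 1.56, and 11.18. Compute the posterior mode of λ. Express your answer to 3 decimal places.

The Exponential(rate=λ) likelihood is ∝ λ^n e^(−λΣtᵢ). Here n = 6 and Σtᵢ = 10.63 + 4.32 + 11.48 + 7.05 + 1.56 + 11.18 = 46.22.
Posterior ∝ λ^7e^(−1λ) · λ^6e^(−46.22λ) = λ^13e^(−47.22λ), i.e. Gamma(14, 47.22).
Mode = (a−1)/b = 13/47.22 ≈ 0.275.

λ̂_MAP = 0.275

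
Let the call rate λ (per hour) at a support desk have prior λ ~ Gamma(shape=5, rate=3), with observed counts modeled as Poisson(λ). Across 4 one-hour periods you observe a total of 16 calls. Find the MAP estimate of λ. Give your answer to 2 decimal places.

Σxᵢ = 16, n = 4.
Posterior ∝ λ^4e^(−3λ) · λ^16e^(−4λ) = λ^20e^(−7λ), i.e. Gamma(shape=21, rate=7).
The mode of a Gamma(a, b) with a ≥ 1 (shape–rate) is (a−1)/b = 20/7 ≈ 2.86.

λ̂_MAP = 2.86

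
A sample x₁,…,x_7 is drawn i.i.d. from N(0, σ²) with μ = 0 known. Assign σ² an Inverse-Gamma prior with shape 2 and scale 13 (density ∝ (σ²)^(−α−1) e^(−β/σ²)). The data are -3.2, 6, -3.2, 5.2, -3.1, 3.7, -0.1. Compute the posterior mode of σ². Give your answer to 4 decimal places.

σ̂²_MAP = 10.2177

Sum of squared deviations about the known mean: SS = (-3.2−0)² + (6−0)² + (-3.2−0)² + (5.2−0)² + (-3.1−0)² + (3.7−0)² + (-0.1−0)² = 106.83.
The Normal likelihood contributes (σ²)^(−n/2) exp(−SS/(2σ²)), so the posterior is Inverse-Gamma(α + n/2, β + SS/2) = Inverse-Gamma(5.5, 66.415).
The mode of Inverse-Gamma(a, b) is b/(a+1) = 66.415/6.5 ≈ 10.2177.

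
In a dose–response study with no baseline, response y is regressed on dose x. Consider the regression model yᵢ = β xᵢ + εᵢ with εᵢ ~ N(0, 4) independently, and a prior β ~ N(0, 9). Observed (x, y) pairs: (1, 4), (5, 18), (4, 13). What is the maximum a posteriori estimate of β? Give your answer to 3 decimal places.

log p(β | y) = −Σ(yᵢ − βxᵢ)²/(2·4) − β²/(2·9) + const.
Setting the derivative to zero: Σxᵢ(yᵢ − βxᵢ)/4 − β/9 = 0, so β = Σxᵢyᵢ / (Σxᵢ² + σ²/τ²).
Σxᵢyᵢ = 1·4 + 5·18 + 4·13 = 146; Σxᵢ² = 42; σ²/τ² = 4/9.
β̂_MAP = 146 / (42 + 4/9) = 146/(382/9) = 657/191 ≈ 3.440.

β̂_MAP = 3.440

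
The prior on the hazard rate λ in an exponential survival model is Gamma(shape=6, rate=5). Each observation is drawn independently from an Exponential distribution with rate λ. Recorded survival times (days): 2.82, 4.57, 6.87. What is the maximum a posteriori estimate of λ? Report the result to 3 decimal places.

The Exponential(rate=λ) likelihood is ∝ λ^n e^(−λΣtᵢ). Here n = 3 and Σtᵢ = 2.82 + 4.57 + 6.87 = 14.26.
Posterior ∝ λ^5e^(−5λ) · λ^3e^(−14.26λ) = λ^8e^(−19.26λ), i.e. Gamma(9, 19.26).
Mode = (a−1)/b = 8/19.26 ≈ 0.415.

λ̂_MAP = 0.415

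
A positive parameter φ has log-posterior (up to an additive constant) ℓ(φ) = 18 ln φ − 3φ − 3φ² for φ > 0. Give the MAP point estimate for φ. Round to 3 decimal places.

ℓ'(φ) = 18/φ − 3 − 6φ. Setting this to zero and multiplying by φ: 6φ² + 3φ − 18 = 0.
φ = (−3 + √(3² + 4·6·18)) / (2·6) = (−3 + √441) / 12 = (−3 + 21)/12 = 3/2.
ℓ''(φ) = −18/φ² − 6 < 0, confirming a maximum.

φ̂_MAP = 1.500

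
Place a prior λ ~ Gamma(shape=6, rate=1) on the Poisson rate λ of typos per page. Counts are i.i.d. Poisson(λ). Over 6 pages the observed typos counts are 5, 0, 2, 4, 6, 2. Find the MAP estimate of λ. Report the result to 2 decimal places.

λ̂_MAP = 3.43

Σxᵢ = 5+0+2+4+6+2 = 19, with n = 6.
Posterior ∝ λ^5e^(−1λ) · λ^19e^(−6λ) = λ^24e^(−7λ), i.e. Gamma(shape=25, rate=7).
The mode of a Gamma(a, b) with a ≥ 1 (shape–rate) is (a−1)/b = 24/7 ≈ 3.43.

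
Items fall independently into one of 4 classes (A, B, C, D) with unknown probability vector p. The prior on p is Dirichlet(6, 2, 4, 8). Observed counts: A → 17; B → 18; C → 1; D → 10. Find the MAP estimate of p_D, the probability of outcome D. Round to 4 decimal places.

The posterior is Dirichlet(αᵢ + nᵢ) = Dirichlet(23, 20, 5, 18).
For a Dirichlet(a₁,…,a_K) with all aᵢ > 1, the mode has j-th component (aⱼ − 1)/(Σaᵢ − K).
Here Σaᵢ = 66 and K = 4, so p_D = (18 − 1)/(66 − 4) = 17/62 ≈ 0.2742.

MAP estimate of p_D = 0.2742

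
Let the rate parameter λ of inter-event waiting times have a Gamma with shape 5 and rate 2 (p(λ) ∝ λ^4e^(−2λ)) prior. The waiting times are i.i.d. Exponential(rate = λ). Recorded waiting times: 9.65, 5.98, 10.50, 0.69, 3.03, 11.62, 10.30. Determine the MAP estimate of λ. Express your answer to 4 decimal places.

λ̂_MAP = 0.2046

The Exponential(rate=λ) likelihood is ∝ λ^n e^(−λΣtᵢ). Here n = 7 and Σtᵢ = 9.65 + 5.98 + 10.50 + 0.69 + 3.03 + 11.62 + 10.30 = 51.77.
Posterior ∝ λ^4e^(−2λ) · λ^7e^(−51.77λ) = λ^11e^(−53.77λ), i.e. Gamma(12, 53.77).
Mode = (a−1)/b = 11/53.77 ≈ 0.2046.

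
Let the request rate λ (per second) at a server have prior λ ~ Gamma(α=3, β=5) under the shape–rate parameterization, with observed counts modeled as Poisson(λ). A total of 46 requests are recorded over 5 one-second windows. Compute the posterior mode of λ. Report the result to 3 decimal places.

λ̂_MAP = 4.800

Σxᵢ = 46, n = 5.
Posterior ∝ λ^2e^(−5λ) · λ^46e^(−5λ) = λ^48e^(−10λ), i.e. Gamma(shape=49, rate=10).
The mode of a Gamma(a, b) with a ≥ 1 (shape–rate) is (a−1)/b = 48/10 ≈ 4.800.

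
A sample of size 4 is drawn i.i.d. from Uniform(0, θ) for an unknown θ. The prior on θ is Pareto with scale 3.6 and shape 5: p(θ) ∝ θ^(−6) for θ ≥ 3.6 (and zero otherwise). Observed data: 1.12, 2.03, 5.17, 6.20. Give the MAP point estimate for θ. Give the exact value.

θ̂_MAP = 6.20

The Uniform(0, θ) likelihood is θ^(−n) for θ ≥ max(xᵢ), zero otherwise. Here max(xᵢ) = 6.20.
Posterior ∝ θ^(−6) · θ^(−4) = θ^(−10) on θ ≥ max(3.6, 6.20) = 6.20.
This density is strictly decreasing in θ, so the posterior mode lies at the lower boundary of the support.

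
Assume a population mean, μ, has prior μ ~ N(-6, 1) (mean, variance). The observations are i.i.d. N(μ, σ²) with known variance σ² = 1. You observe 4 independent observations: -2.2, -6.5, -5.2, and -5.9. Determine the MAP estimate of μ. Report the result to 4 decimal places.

n = 4; x̄ = ((-2.2) + (-6.5) + (-5.2) + (-5.9))/4 = -19.8/4 = -4.95.
For a Normal prior and Normal likelihood with known variance, the posterior is Normal; its mode equals its mean, the precision-weighted average.
Prior precision 1/σ₀² = 1/1 = 1; data precision n/σ² = 4/1 = 4.
μ̂ = (1·(-6) + 4·(-4.95)) / (1 + 4) = (-25.8)/5 = -5.1600.

μ̂_MAP = -5.1600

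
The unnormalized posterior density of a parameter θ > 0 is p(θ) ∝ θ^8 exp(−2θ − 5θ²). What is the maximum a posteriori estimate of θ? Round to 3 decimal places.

θ̂_MAP = 0.800

ℓ'(θ) = 8/θ − 2 − 10θ. Setting this to zero and multiplying by θ: 10θ² + 2θ − 8 = 0.
θ = (−2 + √(2² + 4·10·8)) / (2·10) = (−2 + √324) / 20 = (−2 + 18)/20 = 4/5.
ℓ''(θ) = −8/θ² − 10 < 0, confirming a maximum.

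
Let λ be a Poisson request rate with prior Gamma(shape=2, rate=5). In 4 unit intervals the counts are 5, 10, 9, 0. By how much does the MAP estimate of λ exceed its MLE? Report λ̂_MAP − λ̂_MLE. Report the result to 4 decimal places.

Σxᵢ = 24. Posterior is Gamma(26, 9); MAP = (26−1)/9 = 25/9 ≈ 2.77778.
MLE = x̄ = 24/4 ≈ 6.00000.
Difference = 25/9 − 24/4 = -29/9 ≈ -3.2222.

MAP − MLE = -3.2222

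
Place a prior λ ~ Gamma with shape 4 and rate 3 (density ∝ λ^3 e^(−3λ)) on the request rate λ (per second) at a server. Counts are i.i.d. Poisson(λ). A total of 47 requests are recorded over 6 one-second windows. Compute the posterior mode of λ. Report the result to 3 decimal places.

λ̂_MAP = 5.556

Σxᵢ = 47, n = 6.
Posterior ∝ λ^3e^(−3λ) · λ^47e^(−6λ) = λ^50e^(−9λ), i.e. Gamma(shape=51, rate=9).
The mode of a Gamma(a, b) with a ≥ 1 (shape–rate) is (a−1)/b = 50/9 ≈ 5.556.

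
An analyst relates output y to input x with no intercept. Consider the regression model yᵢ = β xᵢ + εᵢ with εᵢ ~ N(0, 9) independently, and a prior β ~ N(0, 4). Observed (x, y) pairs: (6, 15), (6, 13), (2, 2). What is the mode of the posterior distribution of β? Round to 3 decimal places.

log p(β | y) = −Σ(yᵢ − βxᵢ)²/(2·9) − β²/(2·4) + const.
Setting the derivative to zero: Σxᵢ(yᵢ − βxᵢ)/9 − β/4 = 0, so β = Σxᵢyᵢ / (Σxᵢ² + σ²/τ²).
Σxᵢyᵢ = 6·15 + 6·13 + 2·2 = 172; Σxᵢ² = 76; σ²/τ² = 2.25.
β̂_MAP = 172 / (76 + 2.25) = 172/78.25 ≈ 2.198.

β̂_MAP = 2.198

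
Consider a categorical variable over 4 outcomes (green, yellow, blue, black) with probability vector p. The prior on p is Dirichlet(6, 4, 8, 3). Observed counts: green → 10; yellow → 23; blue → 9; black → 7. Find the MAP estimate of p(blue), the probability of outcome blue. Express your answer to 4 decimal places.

The posterior is Dirichlet(αᵢ + nᵢ) = Dirichlet(16, 27, 17, 10).
For a Dirichlet(a₁,…,a_K) with all aᵢ > 1, the mode has j-th component (aⱼ − 1)/(Σaᵢ − K).
Here Σaᵢ = 70 and K = 4, so p(blue) = (17 − 1)/(70 − 4) = 16/66 ≈ 0.2424.

MAP estimate of p(blue) = 0.2424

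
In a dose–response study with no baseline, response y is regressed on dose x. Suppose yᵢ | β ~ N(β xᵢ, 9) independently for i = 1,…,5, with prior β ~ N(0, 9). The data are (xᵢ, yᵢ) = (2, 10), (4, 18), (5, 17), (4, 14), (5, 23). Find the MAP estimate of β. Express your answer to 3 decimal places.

β̂_MAP = 4.000

log p(β | y) = −Σ(yᵢ − βxᵢ)²/(2·9) − β²/(2·9) + const.
Setting the derivative to zero: Σxᵢ(yᵢ − βxᵢ)/9 − β/9 = 0, so β = Σxᵢyᵢ / (Σxᵢ² + σ²/τ²).
Σxᵢyᵢ = 2·10 + 4·18 + 5·17 + 4·14 + 5·23 = 348; Σxᵢ² = 86; σ²/τ² = 1.
β̂_MAP = 348 / (86 + 1) = 348/87 ≈ 4.000.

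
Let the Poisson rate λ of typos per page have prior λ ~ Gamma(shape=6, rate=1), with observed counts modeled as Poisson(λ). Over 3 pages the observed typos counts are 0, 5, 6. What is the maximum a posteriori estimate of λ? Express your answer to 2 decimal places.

λ̂_MAP = 4.00

Σxᵢ = 0+5+6 = 11, with n = 3.
Posterior ∝ λ^5e^(−1λ) · λ^11e^(−3λ) = λ^16e^(−4λ), i.e. Gamma(shape=17, rate=4).
The mode of a Gamma(a, b) with a ≥ 1 (shape–rate) is (a−1)/b = 16/4 ≈ 4.00.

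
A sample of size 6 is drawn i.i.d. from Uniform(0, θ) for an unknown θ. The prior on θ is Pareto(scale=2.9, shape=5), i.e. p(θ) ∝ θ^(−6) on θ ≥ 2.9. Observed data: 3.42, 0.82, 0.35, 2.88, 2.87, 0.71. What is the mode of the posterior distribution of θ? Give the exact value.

The Uniform(0, θ) likelihood is θ^(−n) for θ ≥ max(xᵢ), zero otherwise. Here max(xᵢ) = 3.42.
Posterior ∝ θ^(−6) · θ^(−6) = θ^(−12) on θ ≥ max(2.9, 3.42) = 3.42.
This density is strictly decreasing in θ, so the posterior mode lies at the lower boundary of the support.

θ̂_MAP = 3.42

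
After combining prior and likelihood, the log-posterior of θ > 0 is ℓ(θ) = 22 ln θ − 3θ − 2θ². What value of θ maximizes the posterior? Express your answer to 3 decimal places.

ℓ'(θ) = 22/θ − 3 − 4θ. Setting this to zero and multiplying by θ: 4θ² + 3θ − 22 = 0.
θ = (−3 + √(3² + 4·4·22)) / (2·4) = (−3 + √361) / 8 = (−3 + 19)/8 = 2.
ℓ''(θ) = −22/θ² − 4 < 0, confirming a maximum.

θ̂_MAP = 2.000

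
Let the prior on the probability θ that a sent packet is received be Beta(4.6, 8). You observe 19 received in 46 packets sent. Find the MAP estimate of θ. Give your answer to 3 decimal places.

θ̂_MAP = 0.399

Prior: Beta(4.6, 8).
Data: 19 successes in 46 trials. The binomial likelihood contributes θ^19(1−θ)^27, so the posterior is Beta(4.6+19, 8+27) = Beta(23.6, 35).
For Beta(a, b) with a, b > 1 the mode is (a−1)/(a+b−2) = 22.6/56.6 ≈ 0.399.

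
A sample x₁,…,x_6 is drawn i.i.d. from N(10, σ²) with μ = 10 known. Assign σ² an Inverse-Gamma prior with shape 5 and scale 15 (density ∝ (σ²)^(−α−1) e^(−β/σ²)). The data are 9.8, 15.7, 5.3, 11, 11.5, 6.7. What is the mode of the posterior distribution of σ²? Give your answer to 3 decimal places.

Sum of squared deviations about the known mean: SS = (9.8−10)² + (15.7−10)² + (5.3−10)² + (11−10)² + (11.5−10)² + (6.7−10)² = 68.76.
The Normal likelihood contributes (σ²)^(−n/2) exp(−SS/(2σ²)), so the posterior is Inverse-Gamma(α + n/2, β + SS/2) = Inverse-Gamma(8, 49.38).
The mode of Inverse-Gamma(a, b) is b/(a+1) = 49.38/9 ≈ 5.487.

σ̂²_MAP = 5.487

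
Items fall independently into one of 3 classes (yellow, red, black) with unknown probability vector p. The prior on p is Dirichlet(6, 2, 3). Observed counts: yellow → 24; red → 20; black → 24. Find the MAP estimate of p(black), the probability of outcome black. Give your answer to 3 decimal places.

The posterior is Dirichlet(αᵢ + nᵢ) = Dirichlet(30, 22, 27).
For a Dirichlet(a₁,…,a_K) with all aᵢ > 1, the mode has j-th component (aⱼ − 1)/(Σaᵢ − K).
Here Σaᵢ = 79 and K = 3, so p(black) = (27 − 1)/(79 − 3) = 26/76 ≈ 0.342.

MAP estimate of p(black) = 0.342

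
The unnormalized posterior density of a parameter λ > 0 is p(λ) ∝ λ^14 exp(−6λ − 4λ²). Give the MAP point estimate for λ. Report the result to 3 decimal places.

λ̂_MAP = 1.000

ℓ'(λ) = 14/λ − 6 − 8λ. Setting this to zero and multiplying by λ: 8λ² + 6λ − 14 = 0.
λ = (−6 + √(6² + 4·8·14)) / (2·8) = (−6 + √484) / 16 = (−6 + 22)/16 = 1.
ℓ''(λ) = −14/λ² − 8 < 0, confirming a maximum.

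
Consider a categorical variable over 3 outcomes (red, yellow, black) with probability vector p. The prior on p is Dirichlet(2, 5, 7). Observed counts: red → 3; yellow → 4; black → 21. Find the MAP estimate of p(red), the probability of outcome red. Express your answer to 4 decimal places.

The posterior is Dirichlet(αᵢ + nᵢ) = Dirichlet(5, 9, 28).
For a Dirichlet(a₁,…,a_K) with all aᵢ > 1, the mode has j-th component (aⱼ − 1)/(Σaᵢ − K).
Here Σaᵢ = 42 and K = 3, so p(red) = (5 − 1)/(42 − 3) = 4/39 ≈ 0.1026.

MAP estimate of p(red) = 0.1026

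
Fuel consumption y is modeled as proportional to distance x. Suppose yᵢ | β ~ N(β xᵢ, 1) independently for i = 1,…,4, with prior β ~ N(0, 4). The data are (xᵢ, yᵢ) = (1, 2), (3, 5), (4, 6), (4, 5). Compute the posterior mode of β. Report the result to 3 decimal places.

β̂_MAP = 1.444

log p(β | y) = −Σ(yᵢ − βxᵢ)²/(2·1) − β²/(2·4) + const.
Setting the derivative to zero: Σxᵢ(yᵢ − βxᵢ)/1 − β/4 = 0, so β = Σxᵢyᵢ / (Σxᵢ² + σ²/τ²).
Σxᵢyᵢ = 1·2 + 3·5 + 4·6 + 4·5 = 61; Σxᵢ² = 42; σ²/τ² = 0.25.
β̂_MAP = 61 / (42 + 0.25) = 61/42.25 ≈ 1.444.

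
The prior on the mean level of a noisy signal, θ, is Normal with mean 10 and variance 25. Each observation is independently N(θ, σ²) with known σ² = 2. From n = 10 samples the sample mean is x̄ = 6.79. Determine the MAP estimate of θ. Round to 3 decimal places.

θ̂_MAP = 6.815

n = 10, x̄ = 6.79.
For a Normal prior and Normal likelihood with known variance, the posterior is Normal; its mode equals its mean, the precision-weighted average.
Prior precision 1/σ₀² = 1/25 = 0.04; data precision n/σ² = 10/2 = 5.
θ̂ = (0.04·10 + 5·6.79) / (0.04 + 5) = 34.35/5.04 = 1145/168 ≈ 6.815.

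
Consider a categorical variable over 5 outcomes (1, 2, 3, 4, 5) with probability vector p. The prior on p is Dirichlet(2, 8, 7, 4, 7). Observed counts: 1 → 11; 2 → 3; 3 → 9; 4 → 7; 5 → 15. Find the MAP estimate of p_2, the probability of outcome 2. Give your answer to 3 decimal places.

MAP estimate: 0.147

The posterior is Dirichlet(αᵢ + nᵢ) = Dirichlet(13, 11, 16, 11, 22).
For a Dirichlet(a₁,…,a_K) with all aᵢ > 1, the mode has j-th component (aⱼ − 1)/(Σaᵢ − K).
Here Σaᵢ = 73 and K = 5, so p_2 = (11 − 1)/(73 − 5) = 10/68 ≈ 0.147.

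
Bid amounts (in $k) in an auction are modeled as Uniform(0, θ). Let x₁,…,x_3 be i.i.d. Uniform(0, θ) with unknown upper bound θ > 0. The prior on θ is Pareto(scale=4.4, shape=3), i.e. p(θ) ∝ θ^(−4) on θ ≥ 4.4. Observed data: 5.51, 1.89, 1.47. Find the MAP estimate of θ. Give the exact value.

The Uniform(0, θ) likelihood is θ^(−n) for θ ≥ max(xᵢ), zero otherwise. Here max(xᵢ) = 5.51.
Posterior ∝ θ^(−4) · θ^(−3) = θ^(−7) on θ ≥ max(4.4, 5.51) = 5.51.
This density is strictly decreasing in θ, so the posterior mode lies at the lower boundary of the support.

θ̂_MAP = 5.51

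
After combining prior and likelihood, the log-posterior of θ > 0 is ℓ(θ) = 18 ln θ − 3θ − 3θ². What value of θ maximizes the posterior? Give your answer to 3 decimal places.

θ̂_MAP = 1.500

ℓ'(θ) = 18/θ − 3 − 6θ. Setting this to zero and multiplying by θ: 6θ² + 3θ − 18 = 0.
θ = (−3 + √(3² + 4·6·18)) / (2·6) = (−3 + √441) / 12 = (−3 + 21)/12 = 3/2.
ℓ''(θ) = −18/θ² − 6 < 0, confirming a maximum.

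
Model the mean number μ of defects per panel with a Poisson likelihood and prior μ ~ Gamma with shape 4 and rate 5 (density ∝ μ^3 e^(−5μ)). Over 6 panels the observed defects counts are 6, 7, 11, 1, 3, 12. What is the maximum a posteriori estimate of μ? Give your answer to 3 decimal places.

μ̂_MAP = 3.909

Σxᵢ = 6+7+11+1+3+12 = 40, with n = 6.
Posterior ∝ μ^3e^(−5μ) · μ^40e^(−6μ) = μ^43e^(−11μ), i.e. Gamma(shape=44, rate=11).
The mode of a Gamma(a, b) with a ≥ 1 (shape–rate) is (a−1)/b = 43/11 ≈ 3.909.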